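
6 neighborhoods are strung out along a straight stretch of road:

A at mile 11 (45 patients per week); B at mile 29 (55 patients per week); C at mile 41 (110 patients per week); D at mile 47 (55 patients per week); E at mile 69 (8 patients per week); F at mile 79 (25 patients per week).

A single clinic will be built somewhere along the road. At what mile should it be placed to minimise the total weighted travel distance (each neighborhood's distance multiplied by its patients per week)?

x = 41

For a sum of weighted absolute distances on a line, the optimum is the weighted median (not the mean). Total weight W = 298; half-weight = 149.
Sort by position and accumulate weight:
  mile 11 (A, w=45) → cum 45
  mile 29 (B, w=55) → cum 100
  mile 41 (C, w=110) → cum 210  ≥ 149 → median here
  mile 47 (D, w=55) → cum 265
  mile 69 (E, w=8) → cum 273
  mile 79 (F, w=25) → cum 298
Optimal location: mile 41.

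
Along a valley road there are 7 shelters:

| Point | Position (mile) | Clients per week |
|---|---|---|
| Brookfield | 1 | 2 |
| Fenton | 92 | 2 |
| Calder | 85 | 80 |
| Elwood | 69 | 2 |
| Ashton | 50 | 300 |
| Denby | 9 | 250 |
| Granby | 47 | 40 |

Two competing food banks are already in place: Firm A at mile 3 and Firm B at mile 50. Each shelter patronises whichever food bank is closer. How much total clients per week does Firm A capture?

The indifferent point is the midpoint (3+50)/2 = 26.5; shelters left of it (closer to Firm A at 3) go to Firm A, those right go to Firm B.
  Brookfield at 1 (w=2) → Firm A
  Denby at 9 (w=250) → Firm A
  Granby at 47 (w=40) → Firm B
  Ashton at 50 (w=300) → Firm B
  Elwood at 69 (w=2) → Firm B
  Calder at 85 (w=80) → Firm B
  Fenton at 92 (w=2) → Firm B
Firm A captures 252; Firm B captures 424.

252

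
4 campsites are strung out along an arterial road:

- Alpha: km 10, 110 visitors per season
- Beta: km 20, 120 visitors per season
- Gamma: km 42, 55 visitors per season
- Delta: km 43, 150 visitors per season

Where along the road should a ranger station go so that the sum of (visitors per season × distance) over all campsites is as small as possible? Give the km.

For a sum of weighted absolute distances on a line, the optimum is the weighted median (not the mean). Total weight W = 435; half-weight = 217.5.
Sort by position and accumulate weight:
  km 10 (Alpha, w=110) → cum 110
  km 20 (Beta, w=120) → cum 230  ≥ 217.5 → median here
  km 42 (Gamma, w=55) → cum 285
  km 43 (Delta, w=150) → cum 435
Optimal location: km 20.

x = 20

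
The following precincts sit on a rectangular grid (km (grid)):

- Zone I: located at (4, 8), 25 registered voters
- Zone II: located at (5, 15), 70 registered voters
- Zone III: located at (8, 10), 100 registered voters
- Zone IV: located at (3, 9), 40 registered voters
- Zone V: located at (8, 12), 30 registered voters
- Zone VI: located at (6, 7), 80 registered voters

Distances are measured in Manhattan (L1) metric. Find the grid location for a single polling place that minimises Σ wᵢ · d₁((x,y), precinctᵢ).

(6, 10)

Manhattan distance separates: Σwᵢ(|x−xᵢ|+|y−yᵢ|) = Σwᵢ|x−xᵢ| + Σwᵢ|y−yᵢ|, so x and y are optimised independently as 1-D weighted medians.
Total weight W = 345; half = 172.5.
x-coordinate, sorted with cumulative weight:
  x=3 (Zone IV, w=40) cum 40
  x=4 (Zone I, w=25) cum 65
  x=5 (Zone II, w=70) cum 135
  x=6 (Zone VI, w=80) cum 215  ← median
  x=8 (Zone III, w=100) cum 315
  x=8 (Zone V, w=30) cum 345
⇒ x* = 6
y-coordinate, sorted with cumulative weight:
  y=7 (Zone VI, w=80) cum 80
  y=8 (Zone I, w=25) cum 105
  y=9 (Zone IV, w=40) cum 145
  y=10 (Zone III, w=100) cum 245  ← median
  y=12 (Zone V, w=30) cum 275
  y=15 (Zone II, w=70) cum 345
⇒ y* = 10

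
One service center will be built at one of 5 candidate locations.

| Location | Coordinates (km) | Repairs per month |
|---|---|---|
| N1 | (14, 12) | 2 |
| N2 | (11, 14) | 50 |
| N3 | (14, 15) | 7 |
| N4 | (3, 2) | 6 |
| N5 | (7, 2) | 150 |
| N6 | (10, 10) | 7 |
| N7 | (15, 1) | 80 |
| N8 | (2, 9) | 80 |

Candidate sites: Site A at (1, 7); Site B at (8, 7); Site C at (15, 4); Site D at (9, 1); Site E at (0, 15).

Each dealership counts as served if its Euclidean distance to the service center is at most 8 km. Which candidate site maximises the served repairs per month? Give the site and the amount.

Site B, covering 295

Coverage radius r = 8 km; a point is covered iff (Δx)²+(Δy)² ≤ 8² = 64.
  Site A (1, 7): covers {N4, N5, N8} → 236
  Site B (8, 7): covers {N1, N2, N4, N5, N6, N8} → 295
  Site C (15, 4): covers {N6, N7} → 87
  Site D (9, 1): covers {N4, N5, N7} → 236
  Site E (0, 15): covers {N8} → 80
Maximum coverage at Site B: 295 repairs per month.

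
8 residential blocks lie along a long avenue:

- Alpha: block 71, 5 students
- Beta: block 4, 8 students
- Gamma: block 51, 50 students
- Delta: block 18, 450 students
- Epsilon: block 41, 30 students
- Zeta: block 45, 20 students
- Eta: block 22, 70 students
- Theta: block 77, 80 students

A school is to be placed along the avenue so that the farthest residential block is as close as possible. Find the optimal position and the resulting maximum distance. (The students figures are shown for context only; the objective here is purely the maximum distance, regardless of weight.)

The 1-center on a line is the midpoint of the two extreme points: leftmost at 4, rightmost at 77.
Optimal location = (4 + 77)/2 = 40.5; maximum distance = (77 − 4)/2 = 36.5.

location 40.5, max distance 36.5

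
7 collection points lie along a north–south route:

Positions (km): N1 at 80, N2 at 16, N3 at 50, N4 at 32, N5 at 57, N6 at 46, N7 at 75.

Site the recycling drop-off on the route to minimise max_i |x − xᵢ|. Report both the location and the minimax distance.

location 48, max distance 32

The 1-center on a line is the midpoint of the two extreme points: leftmost at 16, rightmost at 80.
Optimal location = (16 + 80)/2 = 48; maximum distance = (80 − 16)/2 = 32.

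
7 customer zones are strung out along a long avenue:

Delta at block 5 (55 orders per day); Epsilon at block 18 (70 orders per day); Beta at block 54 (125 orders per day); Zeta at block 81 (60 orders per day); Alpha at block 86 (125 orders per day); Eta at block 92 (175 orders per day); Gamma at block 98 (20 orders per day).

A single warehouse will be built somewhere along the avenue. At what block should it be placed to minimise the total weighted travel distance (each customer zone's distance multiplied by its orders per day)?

x = 86

For a sum of weighted absolute distances on a line, the optimum is the weighted median (not the mean). Total weight W = 630; half-weight = 315.
Sort by position and accumulate weight:
  block 5 (Delta, w=55) → cum 55
  block 18 (Epsilon, w=70) → cum 125
  block 54 (Beta, w=125) → cum 250
  block 81 (Zeta, w=60) → cum 310
  block 86 (Alpha, w=125) → cum 435  ≥ 315 → median here
  block 92 (Eta, w=175) → cum 610
  block 98 (Gamma, w=20) → cum 630
Optimal location: block 86.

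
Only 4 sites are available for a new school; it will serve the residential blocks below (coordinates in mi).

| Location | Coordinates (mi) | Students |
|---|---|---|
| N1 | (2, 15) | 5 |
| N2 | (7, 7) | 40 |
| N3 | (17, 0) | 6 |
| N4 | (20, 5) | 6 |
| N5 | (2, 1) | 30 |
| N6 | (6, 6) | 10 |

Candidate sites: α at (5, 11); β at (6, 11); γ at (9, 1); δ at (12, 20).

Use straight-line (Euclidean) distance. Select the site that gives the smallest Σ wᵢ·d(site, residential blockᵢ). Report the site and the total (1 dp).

Total weighted distance at each candidate:
  α (5, 11): total = 762.7
  β (6, 11): total = 751.0
  γ (9, 1): total = 718.2
  δ (12, 20): total = 1635.2
Minimum is at γ with total 718.2 mi.

γ, total 718.2 mi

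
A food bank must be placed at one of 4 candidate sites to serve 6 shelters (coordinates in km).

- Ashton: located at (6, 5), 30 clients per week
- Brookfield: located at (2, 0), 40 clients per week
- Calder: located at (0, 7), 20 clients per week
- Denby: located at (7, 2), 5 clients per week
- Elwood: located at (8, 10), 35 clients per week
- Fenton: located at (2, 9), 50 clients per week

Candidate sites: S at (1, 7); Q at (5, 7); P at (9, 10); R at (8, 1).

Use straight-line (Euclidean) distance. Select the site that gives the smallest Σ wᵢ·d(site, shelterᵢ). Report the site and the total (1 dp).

Total weighted distance at each candidate:
  S (1, 7): total = 881.8
  Q (5, 7): total = 827.4
  P (9, 10): total = 1282.7
  R (8, 1): total = 1399.5
Minimum is at Q with total 827.4 km.

Q, total 827.4 km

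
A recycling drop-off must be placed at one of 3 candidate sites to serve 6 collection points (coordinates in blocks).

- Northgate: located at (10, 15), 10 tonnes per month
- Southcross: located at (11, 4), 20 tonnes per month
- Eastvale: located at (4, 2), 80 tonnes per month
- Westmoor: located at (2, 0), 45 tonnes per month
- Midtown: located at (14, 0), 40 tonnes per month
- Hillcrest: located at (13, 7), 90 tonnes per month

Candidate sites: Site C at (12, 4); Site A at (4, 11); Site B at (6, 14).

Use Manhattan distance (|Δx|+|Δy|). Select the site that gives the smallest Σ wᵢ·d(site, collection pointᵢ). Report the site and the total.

Site C, total 2180 blocks

Total weighted distance at each candidate:
  Site C (12, 4): total = 2180
  Site A (4, 11): total = 3695
  Site B (6, 14): total = 4420
Minimum is at Site C with total 2180 blocks.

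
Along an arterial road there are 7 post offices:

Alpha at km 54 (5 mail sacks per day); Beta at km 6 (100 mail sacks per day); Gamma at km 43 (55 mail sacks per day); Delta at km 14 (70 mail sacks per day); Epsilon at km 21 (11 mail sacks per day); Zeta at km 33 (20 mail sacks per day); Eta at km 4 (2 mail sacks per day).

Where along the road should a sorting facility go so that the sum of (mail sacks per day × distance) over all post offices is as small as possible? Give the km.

For a sum of weighted absolute distances on a line, the optimum is the weighted median (not the mean). Total weight W = 263; half-weight = 131.5.
Sort by position and accumulate weight:
  km 4 (Eta, w=2) → cum 2
  km 6 (Beta, w=100) → cum 102
  km 14 (Delta, w=70) → cum 172  ≥ 131.5 → median here
  km 21 (Epsilon, w=11) → cum 183
  km 33 (Zeta, w=20) → cum 203
  km 43 (Gamma, w=55) → cum 258
  km 54 (Alpha, w=5) → cum 263
Optimal location: km 14.

x = 14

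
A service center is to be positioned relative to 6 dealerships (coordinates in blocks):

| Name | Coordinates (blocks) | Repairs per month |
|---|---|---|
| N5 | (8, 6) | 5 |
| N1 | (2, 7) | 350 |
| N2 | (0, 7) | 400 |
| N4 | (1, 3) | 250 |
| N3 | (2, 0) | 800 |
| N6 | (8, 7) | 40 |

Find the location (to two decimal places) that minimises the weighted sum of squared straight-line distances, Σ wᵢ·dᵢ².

(1.58, 3.42)

The minimiser of Σwᵢ‖p−pᵢ‖² is the weighted centroid p* = (Σwᵢpᵢ)/(Σwᵢ).
Σwᵢ = 1845.
Σwᵢxᵢ = 5·8 + 350·2 + 400·0 + 250·1 + 800·2 + 40·8 = 2910.
Σwᵢyᵢ = 5·6 + 350·7 + 400·7 + 250·3 + 800·0 + 40·7 = 6310.
x* = 2910/1845 = 1.58, y* = 6310/1845 = 3.42.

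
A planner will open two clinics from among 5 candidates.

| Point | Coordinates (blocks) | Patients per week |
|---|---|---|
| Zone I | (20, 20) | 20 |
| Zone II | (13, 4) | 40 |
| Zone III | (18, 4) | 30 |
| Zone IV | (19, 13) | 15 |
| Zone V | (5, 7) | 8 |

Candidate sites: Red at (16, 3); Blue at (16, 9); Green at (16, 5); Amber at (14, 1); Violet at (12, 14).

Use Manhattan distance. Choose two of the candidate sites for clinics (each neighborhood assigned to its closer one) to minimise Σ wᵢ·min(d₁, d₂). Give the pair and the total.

{Green, Violet}, total 754

Evaluate every pair (each demand assigned to the nearer of the two):
  {Green, Violet}: total = 754
  {Red, Blue}: total = 759
  {Blue, Green}: total = 759
  {Red, Violet}: total = 762
  {Blue, Amber}: total = 879
  {Amber, Violet}: total = 882
  {Red, Green}: total = 899
  {Green, Amber}: total = 899
  {Red, Amber}: total = 985
  {Blue, Violet}: total = 1019
Best pair: {Green, Violet} with total 754.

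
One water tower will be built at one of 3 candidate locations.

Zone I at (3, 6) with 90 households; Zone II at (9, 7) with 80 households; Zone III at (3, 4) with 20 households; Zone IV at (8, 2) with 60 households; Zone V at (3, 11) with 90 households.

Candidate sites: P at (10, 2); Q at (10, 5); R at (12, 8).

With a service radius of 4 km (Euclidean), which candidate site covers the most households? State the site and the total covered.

Coverage radius r = 4 km; a point is covered iff (Δx)²+(Δy)² ≤ 4² = 16.
  P (10, 2): covers {Zone IV} → 60
  Q (10, 5): covers {Zone II, Zone IV} → 140
  R (12, 8): covers {Zone II} → 80
Maximum coverage at Q: 140 households.

Q, covering 140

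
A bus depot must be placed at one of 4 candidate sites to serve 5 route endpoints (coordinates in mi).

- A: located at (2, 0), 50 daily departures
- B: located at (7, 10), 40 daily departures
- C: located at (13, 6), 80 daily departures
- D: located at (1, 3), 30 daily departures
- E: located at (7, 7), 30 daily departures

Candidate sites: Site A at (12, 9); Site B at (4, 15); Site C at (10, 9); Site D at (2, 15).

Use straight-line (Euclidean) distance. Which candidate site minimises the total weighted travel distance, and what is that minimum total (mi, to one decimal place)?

Site C, total 1500.6 mi

Total weighted distance at each candidate:
  Site A (12, 9): total = 1667.1
  Site B (4, 15): total = 2635.5
  Site C (10, 9): total = 1500.6
  Site D (2, 15): total = 2814.1
Minimum is at Site C with total 1500.6 mi.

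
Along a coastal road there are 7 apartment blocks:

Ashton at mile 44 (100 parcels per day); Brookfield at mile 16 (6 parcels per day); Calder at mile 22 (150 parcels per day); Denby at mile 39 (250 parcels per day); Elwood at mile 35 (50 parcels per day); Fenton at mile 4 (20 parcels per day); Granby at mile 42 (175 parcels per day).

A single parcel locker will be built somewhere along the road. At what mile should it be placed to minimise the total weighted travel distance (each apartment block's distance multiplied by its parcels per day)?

x = 39

For a sum of weighted absolute distances on a line, the optimum is the weighted median (not the mean). Total weight W = 751; half-weight = 375.5.
Sort by position and accumulate weight:
  mile 4 (Fenton, w=20) → cum 20
  mile 16 (Brookfield, w=6) → cum 26
  mile 22 (Calder, w=150) → cum 176
  mile 35 (Elwood, w=50) → cum 226
  mile 39 (Denby, w=250) → cum 476  ≥ 375.5 → median here
  mile 42 (Granby, w=175) → cum 651
  mile 44 (Ashton, w=100) → cum 751
Optimal location: mile 39.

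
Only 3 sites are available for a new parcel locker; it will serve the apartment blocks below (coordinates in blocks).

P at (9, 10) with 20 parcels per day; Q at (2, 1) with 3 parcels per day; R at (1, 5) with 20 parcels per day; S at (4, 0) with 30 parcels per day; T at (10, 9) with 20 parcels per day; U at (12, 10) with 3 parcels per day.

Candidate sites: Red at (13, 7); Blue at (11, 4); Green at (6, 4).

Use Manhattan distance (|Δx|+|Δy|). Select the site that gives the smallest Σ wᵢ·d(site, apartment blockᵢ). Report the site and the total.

Total weighted distance at each candidate:
  Red (13, 7): total = 1063
  Blue (11, 4): total = 887
  Green (6, 4): total = 717
Minimum is at Green with total 717 blocks.

Green, total 717 blocks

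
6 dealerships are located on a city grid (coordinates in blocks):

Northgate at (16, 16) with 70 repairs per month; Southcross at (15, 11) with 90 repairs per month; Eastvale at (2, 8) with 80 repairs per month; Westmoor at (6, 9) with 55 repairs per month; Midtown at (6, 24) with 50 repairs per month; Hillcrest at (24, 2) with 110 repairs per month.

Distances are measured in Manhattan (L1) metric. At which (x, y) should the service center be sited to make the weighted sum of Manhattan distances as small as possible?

(15, 9)

Manhattan distance separates: Σwᵢ(|x−xᵢ|+|y−yᵢ|) = Σwᵢ|x−xᵢ| + Σwᵢ|y−yᵢ|, so x and y are optimised independently as 1-D weighted medians.
Total weight W = 455; half = 227.5.
x-coordinate, sorted with cumulative weight:
  x=2 (Eastvale, w=80) cum 80
  x=6 (Westmoor, w=55) cum 135
  x=6 (Midtown, w=50) cum 185
  x=15 (Southcross, w=90) cum 275  ← median
  x=16 (Northgate, w=70) cum 345
  x=24 (Hillcrest, w=110) cum 455
⇒ x* = 15
y-coordinate, sorted with cumulative weight:
  y=2 (Hillcrest, w=110) cum 110
  y=8 (Eastvale, w=80) cum 190
  y=9 (Westmoor, w=55) cum 245  ← median
  y=11 (Southcross, w=90) cum 335
  y=16 (Northgate, w=70) cum 405
  y=24 (Midtown, w=50) cum 455
⇒ y* = 9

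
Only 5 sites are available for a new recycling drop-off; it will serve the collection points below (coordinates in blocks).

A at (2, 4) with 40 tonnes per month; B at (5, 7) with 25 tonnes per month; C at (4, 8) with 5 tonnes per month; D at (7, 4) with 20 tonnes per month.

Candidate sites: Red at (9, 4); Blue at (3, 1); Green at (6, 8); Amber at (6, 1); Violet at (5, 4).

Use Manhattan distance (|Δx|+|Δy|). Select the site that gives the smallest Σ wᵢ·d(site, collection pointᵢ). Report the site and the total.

Total weighted distance at each candidate:
  Red (9, 4): total = 540
  Blue (3, 1): total = 540
  Green (6, 8): total = 480
  Amber (6, 1): total = 580
  Violet (5, 4): total = 260
Minimum is at Violet with total 260 blocks.

Violet, total 260 blocks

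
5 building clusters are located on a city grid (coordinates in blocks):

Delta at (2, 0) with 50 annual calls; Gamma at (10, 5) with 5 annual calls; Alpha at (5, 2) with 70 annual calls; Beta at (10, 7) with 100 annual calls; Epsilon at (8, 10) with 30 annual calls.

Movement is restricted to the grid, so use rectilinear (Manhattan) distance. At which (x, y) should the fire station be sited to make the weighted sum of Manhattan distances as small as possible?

Manhattan distance separates: Σwᵢ(|x−xᵢ|+|y−yᵢ|) = Σwᵢ|x−xᵢ| + Σwᵢ|y−yᵢ|, so x and y are optimised independently as 1-D weighted medians.
Total weight W = 255; half = 127.5.
x-coordinate, sorted with cumulative weight:
  x=2 (Delta, w=50) cum 50
  x=5 (Alpha, w=70) cum 120
  x=8 (Epsilon, w=30) cum 150  ← median
  x=10 (Gamma, w=5) cum 155
  x=10 (Beta, w=100) cum 255
⇒ x* = 8
y-coordinate, sorted with cumulative weight:
  y=0 (Delta, w=50) cum 50
  y=2 (Alpha, w=70) cum 120
  y=5 (Gamma, w=5) cum 125
  y=7 (Beta, w=100) cum 225  ← median
  y=10 (Epsilon, w=30) cum 255
⇒ y* = 7

(8, 7)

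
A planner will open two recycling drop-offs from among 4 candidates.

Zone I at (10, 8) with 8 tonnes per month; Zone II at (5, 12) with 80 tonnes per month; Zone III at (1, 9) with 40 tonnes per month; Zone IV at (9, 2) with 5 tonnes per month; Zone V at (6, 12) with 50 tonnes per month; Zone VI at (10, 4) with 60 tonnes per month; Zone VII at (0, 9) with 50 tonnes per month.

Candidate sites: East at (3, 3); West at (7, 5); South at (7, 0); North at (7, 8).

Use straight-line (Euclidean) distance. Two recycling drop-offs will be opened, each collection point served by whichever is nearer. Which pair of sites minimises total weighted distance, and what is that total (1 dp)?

Evaluate every pair (each demand assigned to the nearer of the two):
  {West, North}: total = 1392.6
  {East, North}: total = 1497.1
  {South, North}: total = 1498.9
  {East, West}: total = 1766.1
  {West, South}: total = 1865.3
  {East, South}: total = 2182.8
Best pair: {West, North} with total 1392.6.

{West, North}, total 1392.6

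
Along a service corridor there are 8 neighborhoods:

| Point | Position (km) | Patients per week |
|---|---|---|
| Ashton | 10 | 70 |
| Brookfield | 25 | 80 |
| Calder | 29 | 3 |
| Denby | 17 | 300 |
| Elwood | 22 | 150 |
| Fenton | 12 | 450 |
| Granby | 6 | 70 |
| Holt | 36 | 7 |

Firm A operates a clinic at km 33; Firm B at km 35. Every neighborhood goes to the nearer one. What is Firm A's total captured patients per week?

1123

The indifferent point is the midpoint (33+35)/2 = 34; neighborhoods left of it (closer to Firm A at 33) go to Firm A, those right go to Firm B.
  Granby at 6 (w=70) → Firm A
  Ashton at 10 (w=70) → Firm A
  Fenton at 12 (w=450) → Firm A
  Denby at 17 (w=300) → Firm A
  Elwood at 22 (w=150) → Firm A
  Brookfield at 25 (w=80) → Firm A
  Calder at 29 (w=3) → Firm A
  Holt at 36 (w=7) → Firm B
Firm A captures 1123; Firm B captures 7.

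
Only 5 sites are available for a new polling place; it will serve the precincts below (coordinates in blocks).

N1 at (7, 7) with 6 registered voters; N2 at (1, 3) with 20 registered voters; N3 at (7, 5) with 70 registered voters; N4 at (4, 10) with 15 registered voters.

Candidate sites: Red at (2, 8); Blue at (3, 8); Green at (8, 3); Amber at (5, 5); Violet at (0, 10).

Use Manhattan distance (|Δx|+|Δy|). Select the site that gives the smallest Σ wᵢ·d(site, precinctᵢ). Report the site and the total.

Total weighted distance at each candidate:
  Red (2, 8): total = 776
  Blue (3, 8): total = 705
  Green (8, 3): total = 545
  Amber (5, 5): total = 374
  Violet (0, 10): total = 1120
Minimum is at Amber with total 374 blocks.

Amber, total 374 blocks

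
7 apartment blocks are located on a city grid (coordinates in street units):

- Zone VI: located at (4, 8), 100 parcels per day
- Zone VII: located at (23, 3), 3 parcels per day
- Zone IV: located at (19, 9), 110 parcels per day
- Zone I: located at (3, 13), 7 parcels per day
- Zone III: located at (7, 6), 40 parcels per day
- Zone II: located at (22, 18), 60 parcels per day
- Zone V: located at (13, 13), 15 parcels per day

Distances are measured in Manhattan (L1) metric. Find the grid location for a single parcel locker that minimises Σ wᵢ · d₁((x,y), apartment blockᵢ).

Manhattan distance separates: Σwᵢ(|x−xᵢ|+|y−yᵢ|) = Σwᵢ|x−xᵢ| + Σwᵢ|y−yᵢ|, so x and y are optimised independently as 1-D weighted medians.
Total weight W = 335; half = 167.5.
x-coordinate, sorted with cumulative weight:
  x=3 (Zone I, w=7) cum 7
  x=4 (Zone VI, w=100) cum 107
  x=7 (Zone III, w=40) cum 147
  x=13 (Zone V, w=15) cum 162
  x=19 (Zone IV, w=110) cum 272  ← median
  x=22 (Zone II, w=60) cum 332
  x=23 (Zone VII, w=3) cum 335
⇒ x* = 19
y-coordinate, sorted with cumulative weight:
  y=3 (Zone VII, w=3) cum 3
  y=6 (Zone III, w=40) cum 43
  y=8 (Zone VI, w=100) cum 143
  y=9 (Zone IV, w=110) cum 253  ← median
  y=13 (Zone I, w=7) cum 260
  y=13 (Zone V, w=15) cum 275
  y=18 (Zone II, w=60) cum 335
⇒ y* = 9

(19, 9)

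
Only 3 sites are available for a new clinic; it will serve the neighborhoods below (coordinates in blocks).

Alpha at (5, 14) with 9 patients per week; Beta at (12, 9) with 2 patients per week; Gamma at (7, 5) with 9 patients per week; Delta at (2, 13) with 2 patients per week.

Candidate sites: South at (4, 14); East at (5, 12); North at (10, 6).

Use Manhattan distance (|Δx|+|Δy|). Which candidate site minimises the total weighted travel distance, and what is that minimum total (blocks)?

East, total 127 blocks

Total weighted distance at each candidate:
  South (4, 14): total = 149
  East (5, 12): total = 127
  North (10, 6): total = 193
Minimum is at East with total 127 blocks.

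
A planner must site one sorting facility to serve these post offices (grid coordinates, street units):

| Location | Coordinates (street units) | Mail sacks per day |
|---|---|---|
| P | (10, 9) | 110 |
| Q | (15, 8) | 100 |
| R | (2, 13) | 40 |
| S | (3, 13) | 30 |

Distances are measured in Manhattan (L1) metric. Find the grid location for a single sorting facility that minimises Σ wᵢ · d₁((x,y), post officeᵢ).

(10, 9)

Manhattan distance separates: Σwᵢ(|x−xᵢ|+|y−yᵢ|) = Σwᵢ|x−xᵢ| + Σwᵢ|y−yᵢ|, so x and y are optimised independently as 1-D weighted medians.
Total weight W = 280; half = 140.
x-coordinate, sorted with cumulative weight:
  x=2 (R, w=40) cum 40
  x=3 (S, w=30) cum 70
  x=10 (P, w=110) cum 180  ← median
  x=15 (Q, w=100) cum 280
⇒ x* = 10
y-coordinate, sorted with cumulative weight:
  y=8 (Q, w=100) cum 100
  y=9 (P, w=110) cum 210  ← median
  y=13 (R, w=40) cum 250
  y=13 (S, w=30) cum 280
⇒ y* = 9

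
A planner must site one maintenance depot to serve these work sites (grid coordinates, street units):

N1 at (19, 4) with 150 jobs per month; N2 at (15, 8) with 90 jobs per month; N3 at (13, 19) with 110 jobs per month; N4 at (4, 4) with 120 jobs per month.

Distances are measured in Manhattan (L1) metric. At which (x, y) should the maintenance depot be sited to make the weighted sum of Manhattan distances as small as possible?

(15, 4)

Manhattan distance separates: Σwᵢ(|x−xᵢ|+|y−yᵢ|) = Σwᵢ|x−xᵢ| + Σwᵢ|y−yᵢ|, so x and y are optimised independently as 1-D weighted medians.
Total weight W = 470; half = 235.
x-coordinate, sorted with cumulative weight:
  x=4 (N4, w=120) cum 120
  x=13 (N3, w=110) cum 230
  x=15 (N2, w=90) cum 320  ← median
  x=19 (N1, w=150) cum 470
⇒ x* = 15
y-coordinate, sorted with cumulative weight:
  y=4 (N1, w=150) cum 150
  y=4 (N4, w=120) cum 270  ← median
  y=8 (N2, w=90) cum 360
  y=19 (N3, w=110) cum 470
⇒ y* = 4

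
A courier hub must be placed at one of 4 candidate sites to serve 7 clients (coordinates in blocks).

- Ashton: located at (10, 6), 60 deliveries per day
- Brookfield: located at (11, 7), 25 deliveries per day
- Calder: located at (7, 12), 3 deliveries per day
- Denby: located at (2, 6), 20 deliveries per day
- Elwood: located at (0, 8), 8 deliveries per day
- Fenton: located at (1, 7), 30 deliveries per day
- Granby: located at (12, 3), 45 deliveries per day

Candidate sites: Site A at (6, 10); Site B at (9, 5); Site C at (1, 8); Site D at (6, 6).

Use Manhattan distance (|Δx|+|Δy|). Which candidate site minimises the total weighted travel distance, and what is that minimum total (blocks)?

Site B, total 1028 blocks

Total weighted distance at each candidate:
  Site A (6, 10): total = 1738
  Site B (9, 5): total = 1028
  Site C (1, 8): total = 1783
  Site D (6, 6): total = 1140
Minimum is at Site B with total 1028 blocks.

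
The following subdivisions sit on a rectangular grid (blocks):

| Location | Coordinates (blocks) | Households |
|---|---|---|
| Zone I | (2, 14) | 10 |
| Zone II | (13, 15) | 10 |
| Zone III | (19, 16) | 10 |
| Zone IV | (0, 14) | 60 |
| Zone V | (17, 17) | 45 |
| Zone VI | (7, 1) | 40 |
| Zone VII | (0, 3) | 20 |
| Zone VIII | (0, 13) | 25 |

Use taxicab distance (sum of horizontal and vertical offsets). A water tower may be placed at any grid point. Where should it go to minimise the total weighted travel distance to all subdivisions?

(2, 14)

Manhattan distance separates: Σwᵢ(|x−xᵢ|+|y−yᵢ|) = Σwᵢ|x−xᵢ| + Σwᵢ|y−yᵢ|, so x and y are optimised independently as 1-D weighted medians.
Total weight W = 220; half = 110.
x-coordinate, sorted with cumulative weight:
  x=0 (Zone IV, w=60) cum 60
  x=0 (Zone VII, w=20) cum 80
  x=0 (Zone VIII, w=25) cum 105
  x=2 (Zone I, w=10) cum 115  ← median
  x=7 (Zone VI, w=40) cum 155
  x=13 (Zone II, w=10) cum 165
  x=17 (Zone V, w=45) cum 210
  x=19 (Zone III, w=10) cum 220
⇒ x* = 2
y-coordinate, sorted with cumulative weight:
  y=1 (Zone VI, w=40) cum 40
  y=3 (Zone VII, w=20) cum 60
  y=13 (Zone VIII, w=25) cum 85
  y=14 (Zone I, w=10) cum 95
  y=14 (Zone IV, w=60) cum 155  ← median
  y=15 (Zone II, w=10) cum 165
  y=16 (Zone III, w=10) cum 175
  y=17 (Zone V, w=45) cum 220
⇒ y* = 14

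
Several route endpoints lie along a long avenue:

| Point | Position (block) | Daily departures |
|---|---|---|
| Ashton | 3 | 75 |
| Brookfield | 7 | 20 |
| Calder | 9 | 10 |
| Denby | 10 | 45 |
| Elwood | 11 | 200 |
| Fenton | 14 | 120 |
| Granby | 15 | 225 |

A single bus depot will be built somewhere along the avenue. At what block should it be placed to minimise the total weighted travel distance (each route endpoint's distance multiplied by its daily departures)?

x = 11

For a sum of weighted absolute distances on a line, the optimum is the weighted median (not the mean). Total weight W = 695; half-weight = 347.5.
Sort by position and accumulate weight:
  block 3 (Ashton, w=75) → cum 75
  block 7 (Brookfield, w=20) → cum 95
  block 9 (Calder, w=10) → cum 105
  block 10 (Denby, w=45) → cum 150
  block 11 (Elwood, w=200) → cum 350  ≥ 347.5 → median here
  block 14 (Fenton, w=120) → cum 470
  block 15 (Granby, w=225) → cum 695
Optimal location: block 11.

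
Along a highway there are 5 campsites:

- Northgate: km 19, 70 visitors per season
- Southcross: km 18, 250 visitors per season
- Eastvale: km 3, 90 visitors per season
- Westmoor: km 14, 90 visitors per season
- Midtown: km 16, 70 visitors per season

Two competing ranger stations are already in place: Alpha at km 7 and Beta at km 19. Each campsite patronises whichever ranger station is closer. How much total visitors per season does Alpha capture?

90

The indifferent point is the midpoint (7+19)/2 = 13; campsites left of it (closer to Alpha at 7) go to Alpha, those right go to Beta.
  Eastvale at 3 (w=90) → Alpha
  Westmoor at 14 (w=90) → Beta
  Midtown at 16 (w=70) → Beta
  Southcross at 18 (w=250) → Beta
  Northgate at 19 (w=70) → Beta
Alpha captures 90; Beta captures 480.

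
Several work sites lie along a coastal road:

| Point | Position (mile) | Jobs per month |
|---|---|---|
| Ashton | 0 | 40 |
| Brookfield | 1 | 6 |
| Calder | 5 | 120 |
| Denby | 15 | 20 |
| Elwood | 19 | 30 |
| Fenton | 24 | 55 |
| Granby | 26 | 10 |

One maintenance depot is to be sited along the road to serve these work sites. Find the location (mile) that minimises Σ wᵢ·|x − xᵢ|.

For a sum of weighted absolute distances on a line, the optimum is the weighted median (not the mean). Total weight W = 281; half-weight = 140.5.
Sort by position and accumulate weight:
  mile 0 (Ashton, w=40) → cum 40
  mile 1 (Brookfield, w=6) → cum 46
  mile 5 (Calder, w=120) → cum 166  ≥ 140.5 → median here
  mile 15 (Denby, w=20) → cum 186
  mile 19 (Elwood, w=30) → cum 216
  mile 24 (Fenton, w=55) → cum 271
  mile 26 (Granby, w=10) → cum 281
Optimal location: mile 5.

x = 5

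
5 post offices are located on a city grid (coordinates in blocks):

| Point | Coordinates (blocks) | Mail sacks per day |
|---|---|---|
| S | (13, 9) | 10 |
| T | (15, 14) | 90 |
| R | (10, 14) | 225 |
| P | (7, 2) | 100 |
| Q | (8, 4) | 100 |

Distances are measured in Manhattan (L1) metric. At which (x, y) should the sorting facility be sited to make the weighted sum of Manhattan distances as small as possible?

Manhattan distance separates: Σwᵢ(|x−xᵢ|+|y−yᵢ|) = Σwᵢ|x−xᵢ| + Σwᵢ|y−yᵢ|, so x and y are optimised independently as 1-D weighted medians.
Total weight W = 525; half = 262.5.
x-coordinate, sorted with cumulative weight:
  x=7 (P, w=100) cum 100
  x=8 (Q, w=100) cum 200
  x=10 (R, w=225) cum 425  ← median
  x=13 (S, w=10) cum 435
  x=15 (T, w=90) cum 525
⇒ x* = 10
y-coordinate, sorted with cumulative weight:
  y=2 (P, w=100) cum 100
  y=4 (Q, w=100) cum 200
  y=9 (S, w=10) cum 210
  y=14 (T, w=90) cum 300  ← median
  y=14 (R, w=225) cum 525
⇒ y* = 14

(10, 14)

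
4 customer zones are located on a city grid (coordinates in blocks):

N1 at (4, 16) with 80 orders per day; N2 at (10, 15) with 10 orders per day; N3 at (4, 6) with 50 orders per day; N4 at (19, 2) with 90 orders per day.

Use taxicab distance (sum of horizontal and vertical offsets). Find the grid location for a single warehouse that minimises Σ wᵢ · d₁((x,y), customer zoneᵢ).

(4, 6)

Manhattan distance separates: Σwᵢ(|x−xᵢ|+|y−yᵢ|) = Σwᵢ|x−xᵢ| + Σwᵢ|y−yᵢ|, so x and y are optimised independently as 1-D weighted medians.
Total weight W = 230; half = 115.
x-coordinate, sorted with cumulative weight:
  x=4 (N1, w=80) cum 80
  x=4 (N3, w=50) cum 130  ← median
  x=10 (N2, w=10) cum 140
  x=19 (N4, w=90) cum 230
⇒ x* = 4
y-coordinate, sorted with cumulative weight:
  y=2 (N4, w=90) cum 90
  y=6 (N3, w=50) cum 140  ← median
  y=15 (N2, w=10) cum 150
  y=16 (N1, w=80) cum 230
⇒ y* = 6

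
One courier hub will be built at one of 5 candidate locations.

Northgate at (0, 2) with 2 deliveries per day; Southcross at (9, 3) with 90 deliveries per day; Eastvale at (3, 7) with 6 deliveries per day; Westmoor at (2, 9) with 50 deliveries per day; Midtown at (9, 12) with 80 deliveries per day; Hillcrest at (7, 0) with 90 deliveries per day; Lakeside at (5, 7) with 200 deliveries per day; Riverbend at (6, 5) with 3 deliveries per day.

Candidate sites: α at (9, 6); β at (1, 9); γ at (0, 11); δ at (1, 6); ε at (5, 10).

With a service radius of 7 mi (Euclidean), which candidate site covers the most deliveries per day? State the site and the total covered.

Coverage radius r = 7 mi; a point is covered iff (Δx)²+(Δy)² ≤ 7² = 49.
  α (9, 6): covers {Southcross, Eastvale, Midtown, Hillcrest, Lakeside, Riverbend} → 469
  β (1, 9): covers {Eastvale, Westmoor, Lakeside, Riverbend} → 259
  γ (0, 11): covers {Eastvale, Westmoor, Lakeside} → 256
  δ (1, 6): covers {Northgate, Eastvale, Westmoor, Lakeside, Riverbend} → 261
  ε (5, 10): covers {Eastvale, Westmoor, Midtown, Lakeside, Riverbend} → 339
Maximum coverage at α: 469 deliveries per day.

α, covering 469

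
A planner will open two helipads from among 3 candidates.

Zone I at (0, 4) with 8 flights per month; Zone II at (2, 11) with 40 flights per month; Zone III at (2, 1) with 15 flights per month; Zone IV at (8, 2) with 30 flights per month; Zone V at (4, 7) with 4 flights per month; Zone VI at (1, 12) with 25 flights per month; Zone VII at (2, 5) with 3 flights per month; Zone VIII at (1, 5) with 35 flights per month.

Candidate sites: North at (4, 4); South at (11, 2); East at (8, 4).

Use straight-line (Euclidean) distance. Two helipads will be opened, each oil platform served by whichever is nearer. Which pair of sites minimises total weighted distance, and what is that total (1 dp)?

Evaluate every pair (each demand assigned to the nearer of the two):
  {North, East}: total = 780.3
  {North, South}: total = 810.3
  {South, East}: total = 1144.9
Best pair: {North, East} with total 780.3.

{North, East}, total 780.3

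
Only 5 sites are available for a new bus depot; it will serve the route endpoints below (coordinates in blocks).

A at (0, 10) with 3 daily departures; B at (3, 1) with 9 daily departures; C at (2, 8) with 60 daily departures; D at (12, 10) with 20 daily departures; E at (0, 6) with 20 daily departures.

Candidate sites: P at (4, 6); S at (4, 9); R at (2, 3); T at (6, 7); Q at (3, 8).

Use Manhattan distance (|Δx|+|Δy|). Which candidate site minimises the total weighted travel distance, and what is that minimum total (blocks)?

Q, total 458 blocks

Total weighted distance at each candidate:
  P (4, 6): total = 638
  S (4, 9): total = 596
  R (2, 3): total = 794
  T (6, 7): total = 728
  Q (3, 8): total = 458
Minimum is at Q with total 458 blocks.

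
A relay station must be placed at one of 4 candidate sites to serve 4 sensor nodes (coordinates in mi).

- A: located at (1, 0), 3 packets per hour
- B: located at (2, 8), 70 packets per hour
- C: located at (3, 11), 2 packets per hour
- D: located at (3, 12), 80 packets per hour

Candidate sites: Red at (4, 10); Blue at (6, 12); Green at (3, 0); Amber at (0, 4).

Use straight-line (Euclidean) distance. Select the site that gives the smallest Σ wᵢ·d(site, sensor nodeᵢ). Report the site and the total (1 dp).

Total weighted distance at each candidate:
  Red (4, 10): total = 411.0
  Blue (6, 12): total = 681.3
  Green (3, 0): total = 1552.4
  Amber (0, 4): total = 1024.2
Minimum is at Red with total 411.0 mi.

Red, total 411.0 mi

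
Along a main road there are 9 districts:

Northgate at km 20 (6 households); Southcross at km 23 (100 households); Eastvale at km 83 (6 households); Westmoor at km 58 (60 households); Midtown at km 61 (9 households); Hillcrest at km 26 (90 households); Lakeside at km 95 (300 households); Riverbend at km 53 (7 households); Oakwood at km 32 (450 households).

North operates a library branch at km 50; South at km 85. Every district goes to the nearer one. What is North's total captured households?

The indifferent point is the midpoint (50+85)/2 = 67.5; districts left of it (closer to North at 50) go to North, those right go to South.
  Northgate at 20 (w=6) → North
  Southcross at 23 (w=100) → North
  Hillcrest at 26 (w=90) → North
  Oakwood at 32 (w=450) → North
  Riverbend at 53 (w=7) → North
  Westmoor at 58 (w=60) → North
  Midtown at 61 (w=9) → North
  Eastvale at 83 (w=6) → South
  Lakeside at 95 (w=300) → South
North captures 722; South captures 306.

722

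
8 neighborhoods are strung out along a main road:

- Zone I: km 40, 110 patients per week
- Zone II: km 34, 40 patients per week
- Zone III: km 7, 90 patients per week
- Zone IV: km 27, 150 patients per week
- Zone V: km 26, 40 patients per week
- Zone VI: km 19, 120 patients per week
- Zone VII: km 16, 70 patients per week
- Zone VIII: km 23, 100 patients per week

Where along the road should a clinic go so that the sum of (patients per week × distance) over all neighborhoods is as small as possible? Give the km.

For a sum of weighted absolute distances on a line, the optimum is the weighted median (not the mean). Total weight W = 720; half-weight = 360.
Sort by position and accumulate weight:
  km 7 (Zone III, w=90) → cum 90
  km 16 (Zone VII, w=70) → cum 160
  km 19 (Zone VI, w=120) → cum 280
  km 23 (Zone VIII, w=100) → cum 380  ≥ 360 → median here
  km 26 (Zone V, w=40) → cum 420
  km 27 (Zone IV, w=150) → cum 570
  km 34 (Zone II, w=40) → cum 610
  km 40 (Zone I, w=110) → cum 720
Optimal location: km 23.

x = 23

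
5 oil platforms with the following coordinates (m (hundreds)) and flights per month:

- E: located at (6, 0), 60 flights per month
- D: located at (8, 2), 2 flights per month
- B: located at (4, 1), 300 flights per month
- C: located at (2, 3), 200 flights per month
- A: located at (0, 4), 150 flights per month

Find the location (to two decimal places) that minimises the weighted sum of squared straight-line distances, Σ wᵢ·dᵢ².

The minimiser of Σwᵢ‖p−pᵢ‖² is the weighted centroid p* = (Σwᵢpᵢ)/(Σwᵢ).
Σwᵢ = 712.
Σwᵢxᵢ = 60·6 + 2·8 + 300·4 + 200·2 + 150·0 = 1976.
Σwᵢyᵢ = 60·0 + 2·2 + 300·1 + 200·3 + 150·4 = 1504.
x* = 1976/712 = 2.78, y* = 1504/712 = 2.11.

(2.78, 2.11)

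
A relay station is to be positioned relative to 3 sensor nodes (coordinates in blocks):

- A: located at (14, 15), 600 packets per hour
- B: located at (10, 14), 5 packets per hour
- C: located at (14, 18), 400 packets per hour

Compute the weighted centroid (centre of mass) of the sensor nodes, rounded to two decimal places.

The minimiser of Σwᵢ‖p−pᵢ‖² is the weighted centroid p* = (Σwᵢpᵢ)/(Σwᵢ).
Σwᵢ = 1005.
Σwᵢxᵢ = 600·14 + 5·10 + 400·14 = 14050.
Σwᵢyᵢ = 600·15 + 5·14 + 400·18 = 16270.
x* = 14050/1005 = 13.98, y* = 16270/1005 = 16.19.

(13.98, 16.19)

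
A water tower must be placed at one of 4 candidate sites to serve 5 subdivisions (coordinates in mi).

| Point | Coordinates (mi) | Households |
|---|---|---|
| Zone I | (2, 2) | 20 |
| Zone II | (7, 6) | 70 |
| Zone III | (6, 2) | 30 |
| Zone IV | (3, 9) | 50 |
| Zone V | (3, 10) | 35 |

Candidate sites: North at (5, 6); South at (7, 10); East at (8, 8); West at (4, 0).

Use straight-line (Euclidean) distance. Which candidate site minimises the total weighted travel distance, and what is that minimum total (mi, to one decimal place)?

North, total 700.5 mi

Total weighted distance at each candidate:
  North (5, 6): total = 700.5
  South (7, 10): total = 1056.7
  East (8, 8): total = 959.4
  West (4, 0): total = 1415.5
Minimum is at North with total 700.5 mi.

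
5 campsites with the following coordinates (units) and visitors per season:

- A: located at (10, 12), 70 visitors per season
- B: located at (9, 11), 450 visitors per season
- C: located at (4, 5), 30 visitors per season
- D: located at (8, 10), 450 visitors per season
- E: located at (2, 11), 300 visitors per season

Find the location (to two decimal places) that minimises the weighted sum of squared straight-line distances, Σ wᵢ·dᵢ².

The minimiser of Σwᵢ‖p−pᵢ‖² is the weighted centroid p* = (Σwᵢpᵢ)/(Σwᵢ).
Σwᵢ = 1300.
Σwᵢxᵢ = 70·10 + 450·9 + 30·4 + 450·8 + 300·2 = 9070.
Σwᵢyᵢ = 70·12 + 450·11 + 30·5 + 450·10 + 300·11 = 13740.
x* = 9070/1300 = 6.98, y* = 13740/1300 = 10.57.

(6.98, 10.57)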